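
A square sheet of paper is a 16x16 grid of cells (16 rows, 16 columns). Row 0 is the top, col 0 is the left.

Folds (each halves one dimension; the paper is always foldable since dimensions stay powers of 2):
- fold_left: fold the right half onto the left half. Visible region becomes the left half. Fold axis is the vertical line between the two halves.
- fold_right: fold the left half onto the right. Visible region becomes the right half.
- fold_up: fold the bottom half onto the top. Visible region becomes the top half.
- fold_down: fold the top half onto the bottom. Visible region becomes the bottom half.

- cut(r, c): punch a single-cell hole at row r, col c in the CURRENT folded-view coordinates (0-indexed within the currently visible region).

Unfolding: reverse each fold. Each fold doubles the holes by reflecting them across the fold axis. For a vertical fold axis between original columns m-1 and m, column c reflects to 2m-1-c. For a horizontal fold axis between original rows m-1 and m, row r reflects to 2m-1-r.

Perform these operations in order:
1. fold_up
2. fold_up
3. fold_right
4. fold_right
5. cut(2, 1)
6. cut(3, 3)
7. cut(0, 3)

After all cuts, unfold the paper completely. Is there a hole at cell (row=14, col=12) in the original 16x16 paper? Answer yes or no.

Answer: no

Derivation:
Op 1 fold_up: fold axis h@8; visible region now rows[0,8) x cols[0,16) = 8x16
Op 2 fold_up: fold axis h@4; visible region now rows[0,4) x cols[0,16) = 4x16
Op 3 fold_right: fold axis v@8; visible region now rows[0,4) x cols[8,16) = 4x8
Op 4 fold_right: fold axis v@12; visible region now rows[0,4) x cols[12,16) = 4x4
Op 5 cut(2, 1): punch at orig (2,13); cuts so far [(2, 13)]; region rows[0,4) x cols[12,16) = 4x4
Op 6 cut(3, 3): punch at orig (3,15); cuts so far [(2, 13), (3, 15)]; region rows[0,4) x cols[12,16) = 4x4
Op 7 cut(0, 3): punch at orig (0,15); cuts so far [(0, 15), (2, 13), (3, 15)]; region rows[0,4) x cols[12,16) = 4x4
Unfold 1 (reflect across v@12): 6 holes -> [(0, 8), (0, 15), (2, 10), (2, 13), (3, 8), (3, 15)]
Unfold 2 (reflect across v@8): 12 holes -> [(0, 0), (0, 7), (0, 8), (0, 15), (2, 2), (2, 5), (2, 10), (2, 13), (3, 0), (3, 7), (3, 8), (3, 15)]
Unfold 3 (reflect across h@4): 24 holes -> [(0, 0), (0, 7), (0, 8), (0, 15), (2, 2), (2, 5), (2, 10), (2, 13), (3, 0), (3, 7), (3, 8), (3, 15), (4, 0), (4, 7), (4, 8), (4, 15), (5, 2), (5, 5), (5, 10), (5, 13), (7, 0), (7, 7), (7, 8), (7, 15)]
Unfold 4 (reflect across h@8): 48 holes -> [(0, 0), (0, 7), (0, 8), (0, 15), (2, 2), (2, 5), (2, 10), (2, 13), (3, 0), (3, 7), (3, 8), (3, 15), (4, 0), (4, 7), (4, 8), (4, 15), (5, 2), (5, 5), (5, 10), (5, 13), (7, 0), (7, 7), (7, 8), (7, 15), (8, 0), (8, 7), (8, 8), (8, 15), (10, 2), (10, 5), (10, 10), (10, 13), (11, 0), (11, 7), (11, 8), (11, 15), (12, 0), (12, 7), (12, 8), (12, 15), (13, 2), (13, 5), (13, 10), (13, 13), (15, 0), (15, 7), (15, 8), (15, 15)]
Holes: [(0, 0), (0, 7), (0, 8), (0, 15), (2, 2), (2, 5), (2, 10), (2, 13), (3, 0), (3, 7), (3, 8), (3, 15), (4, 0), (4, 7), (4, 8), (4, 15), (5, 2), (5, 5), (5, 10), (5, 13), (7, 0), (7, 7), (7, 8), (7, 15), (8, 0), (8, 7), (8, 8), (8, 15), (10, 2), (10, 5), (10, 10), (10, 13), (11, 0), (11, 7), (11, 8), (11, 15), (12, 0), (12, 7), (12, 8), (12, 15), (13, 2), (13, 5), (13, 10), (13, 13), (15, 0), (15, 7), (15, 8), (15, 15)]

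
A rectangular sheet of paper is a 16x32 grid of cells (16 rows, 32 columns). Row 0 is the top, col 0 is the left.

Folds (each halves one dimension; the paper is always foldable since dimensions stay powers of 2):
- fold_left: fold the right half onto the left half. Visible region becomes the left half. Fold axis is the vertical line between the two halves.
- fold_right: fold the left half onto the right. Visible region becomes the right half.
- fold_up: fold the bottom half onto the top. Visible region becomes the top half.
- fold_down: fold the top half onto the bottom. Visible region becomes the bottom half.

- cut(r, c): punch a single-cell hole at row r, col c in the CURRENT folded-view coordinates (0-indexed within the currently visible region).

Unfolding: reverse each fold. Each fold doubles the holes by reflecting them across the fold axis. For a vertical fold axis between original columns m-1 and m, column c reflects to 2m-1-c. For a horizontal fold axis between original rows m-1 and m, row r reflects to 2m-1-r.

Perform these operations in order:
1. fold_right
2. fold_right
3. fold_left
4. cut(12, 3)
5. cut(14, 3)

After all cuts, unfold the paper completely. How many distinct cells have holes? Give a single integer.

Op 1 fold_right: fold axis v@16; visible region now rows[0,16) x cols[16,32) = 16x16
Op 2 fold_right: fold axis v@24; visible region now rows[0,16) x cols[24,32) = 16x8
Op 3 fold_left: fold axis v@28; visible region now rows[0,16) x cols[24,28) = 16x4
Op 4 cut(12, 3): punch at orig (12,27); cuts so far [(12, 27)]; region rows[0,16) x cols[24,28) = 16x4
Op 5 cut(14, 3): punch at orig (14,27); cuts so far [(12, 27), (14, 27)]; region rows[0,16) x cols[24,28) = 16x4
Unfold 1 (reflect across v@28): 4 holes -> [(12, 27), (12, 28), (14, 27), (14, 28)]
Unfold 2 (reflect across v@24): 8 holes -> [(12, 19), (12, 20), (12, 27), (12, 28), (14, 19), (14, 20), (14, 27), (14, 28)]
Unfold 3 (reflect across v@16): 16 holes -> [(12, 3), (12, 4), (12, 11), (12, 12), (12, 19), (12, 20), (12, 27), (12, 28), (14, 3), (14, 4), (14, 11), (14, 12), (14, 19), (14, 20), (14, 27), (14, 28)]

Answer: 16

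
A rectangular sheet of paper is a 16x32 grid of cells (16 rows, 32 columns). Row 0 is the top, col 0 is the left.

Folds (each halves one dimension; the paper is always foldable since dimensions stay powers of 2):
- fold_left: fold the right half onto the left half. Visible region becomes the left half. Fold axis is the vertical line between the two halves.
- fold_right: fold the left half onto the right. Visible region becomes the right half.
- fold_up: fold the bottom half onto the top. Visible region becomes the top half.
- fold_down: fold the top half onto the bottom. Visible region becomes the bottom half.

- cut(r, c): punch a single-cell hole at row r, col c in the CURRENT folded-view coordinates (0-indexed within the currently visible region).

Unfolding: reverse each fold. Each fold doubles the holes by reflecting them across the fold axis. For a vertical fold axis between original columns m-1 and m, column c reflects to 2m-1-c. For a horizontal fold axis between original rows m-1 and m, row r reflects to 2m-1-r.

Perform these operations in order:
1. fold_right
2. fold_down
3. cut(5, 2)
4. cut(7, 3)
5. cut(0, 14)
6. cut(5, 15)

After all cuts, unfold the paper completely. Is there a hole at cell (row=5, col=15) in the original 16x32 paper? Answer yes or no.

Answer: no

Derivation:
Op 1 fold_right: fold axis v@16; visible region now rows[0,16) x cols[16,32) = 16x16
Op 2 fold_down: fold axis h@8; visible region now rows[8,16) x cols[16,32) = 8x16
Op 3 cut(5, 2): punch at orig (13,18); cuts so far [(13, 18)]; region rows[8,16) x cols[16,32) = 8x16
Op 4 cut(7, 3): punch at orig (15,19); cuts so far [(13, 18), (15, 19)]; region rows[8,16) x cols[16,32) = 8x16
Op 5 cut(0, 14): punch at orig (8,30); cuts so far [(8, 30), (13, 18), (15, 19)]; region rows[8,16) x cols[16,32) = 8x16
Op 6 cut(5, 15): punch at orig (13,31); cuts so far [(8, 30), (13, 18), (13, 31), (15, 19)]; region rows[8,16) x cols[16,32) = 8x16
Unfold 1 (reflect across h@8): 8 holes -> [(0, 19), (2, 18), (2, 31), (7, 30), (8, 30), (13, 18), (13, 31), (15, 19)]
Unfold 2 (reflect across v@16): 16 holes -> [(0, 12), (0, 19), (2, 0), (2, 13), (2, 18), (2, 31), (7, 1), (7, 30), (8, 1), (8, 30), (13, 0), (13, 13), (13, 18), (13, 31), (15, 12), (15, 19)]
Holes: [(0, 12), (0, 19), (2, 0), (2, 13), (2, 18), (2, 31), (7, 1), (7, 30), (8, 1), (8, 30), (13, 0), (13, 13), (13, 18), (13, 31), (15, 12), (15, 19)]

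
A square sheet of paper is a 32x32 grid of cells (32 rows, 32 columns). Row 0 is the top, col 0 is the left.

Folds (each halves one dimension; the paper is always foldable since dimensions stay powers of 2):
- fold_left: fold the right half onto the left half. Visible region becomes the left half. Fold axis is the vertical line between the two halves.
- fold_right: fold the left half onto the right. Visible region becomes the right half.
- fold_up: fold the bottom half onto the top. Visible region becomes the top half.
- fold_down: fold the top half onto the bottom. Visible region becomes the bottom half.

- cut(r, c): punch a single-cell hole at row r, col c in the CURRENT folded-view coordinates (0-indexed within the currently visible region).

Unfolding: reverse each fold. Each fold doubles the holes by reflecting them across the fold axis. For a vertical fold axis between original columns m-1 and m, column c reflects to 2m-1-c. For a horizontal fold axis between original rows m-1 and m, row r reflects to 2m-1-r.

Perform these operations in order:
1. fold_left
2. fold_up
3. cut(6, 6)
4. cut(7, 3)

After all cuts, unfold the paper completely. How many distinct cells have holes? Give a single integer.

Answer: 8

Derivation:
Op 1 fold_left: fold axis v@16; visible region now rows[0,32) x cols[0,16) = 32x16
Op 2 fold_up: fold axis h@16; visible region now rows[0,16) x cols[0,16) = 16x16
Op 3 cut(6, 6): punch at orig (6,6); cuts so far [(6, 6)]; region rows[0,16) x cols[0,16) = 16x16
Op 4 cut(7, 3): punch at orig (7,3); cuts so far [(6, 6), (7, 3)]; region rows[0,16) x cols[0,16) = 16x16
Unfold 1 (reflect across h@16): 4 holes -> [(6, 6), (7, 3), (24, 3), (25, 6)]
Unfold 2 (reflect across v@16): 8 holes -> [(6, 6), (6, 25), (7, 3), (7, 28), (24, 3), (24, 28), (25, 6), (25, 25)]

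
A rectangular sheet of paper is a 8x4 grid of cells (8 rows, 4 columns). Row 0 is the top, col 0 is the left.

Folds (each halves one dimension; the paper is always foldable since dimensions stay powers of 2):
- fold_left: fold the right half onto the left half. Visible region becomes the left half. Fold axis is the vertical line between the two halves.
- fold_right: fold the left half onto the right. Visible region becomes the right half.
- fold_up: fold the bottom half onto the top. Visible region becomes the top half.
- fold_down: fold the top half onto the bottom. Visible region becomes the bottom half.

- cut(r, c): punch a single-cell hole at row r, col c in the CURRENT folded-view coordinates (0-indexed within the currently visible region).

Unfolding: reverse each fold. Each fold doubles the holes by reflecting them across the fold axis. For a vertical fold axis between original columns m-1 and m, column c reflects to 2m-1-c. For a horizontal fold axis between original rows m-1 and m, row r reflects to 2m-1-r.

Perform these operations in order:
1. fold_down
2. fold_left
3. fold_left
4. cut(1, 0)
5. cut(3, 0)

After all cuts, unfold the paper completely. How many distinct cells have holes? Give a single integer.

Answer: 16

Derivation:
Op 1 fold_down: fold axis h@4; visible region now rows[4,8) x cols[0,4) = 4x4
Op 2 fold_left: fold axis v@2; visible region now rows[4,8) x cols[0,2) = 4x2
Op 3 fold_left: fold axis v@1; visible region now rows[4,8) x cols[0,1) = 4x1
Op 4 cut(1, 0): punch at orig (5,0); cuts so far [(5, 0)]; region rows[4,8) x cols[0,1) = 4x1
Op 5 cut(3, 0): punch at orig (7,0); cuts so far [(5, 0), (7, 0)]; region rows[4,8) x cols[0,1) = 4x1
Unfold 1 (reflect across v@1): 4 holes -> [(5, 0), (5, 1), (7, 0), (7, 1)]
Unfold 2 (reflect across v@2): 8 holes -> [(5, 0), (5, 1), (5, 2), (5, 3), (7, 0), (7, 1), (7, 2), (7, 3)]
Unfold 3 (reflect across h@4): 16 holes -> [(0, 0), (0, 1), (0, 2), (0, 3), (2, 0), (2, 1), (2, 2), (2, 3), (5, 0), (5, 1), (5, 2), (5, 3), (7, 0), (7, 1), (7, 2), (7, 3)]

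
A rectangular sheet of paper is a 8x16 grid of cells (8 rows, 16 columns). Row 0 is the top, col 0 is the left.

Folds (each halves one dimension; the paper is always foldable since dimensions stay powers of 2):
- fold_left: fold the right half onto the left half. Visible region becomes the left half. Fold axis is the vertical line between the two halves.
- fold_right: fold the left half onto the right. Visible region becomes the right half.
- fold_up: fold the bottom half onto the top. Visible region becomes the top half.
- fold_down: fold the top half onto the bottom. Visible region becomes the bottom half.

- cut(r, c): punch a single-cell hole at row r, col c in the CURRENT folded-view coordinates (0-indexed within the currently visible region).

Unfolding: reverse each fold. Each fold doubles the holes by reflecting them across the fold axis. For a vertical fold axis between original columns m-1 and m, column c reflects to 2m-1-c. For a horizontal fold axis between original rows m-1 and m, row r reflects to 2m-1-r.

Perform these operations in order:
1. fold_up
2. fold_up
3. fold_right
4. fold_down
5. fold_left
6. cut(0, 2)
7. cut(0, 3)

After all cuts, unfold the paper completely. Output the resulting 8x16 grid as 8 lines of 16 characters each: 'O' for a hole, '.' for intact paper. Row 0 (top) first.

Answer: ..OOOO....OOOO..
..OOOO....OOOO..
..OOOO....OOOO..
..OOOO....OOOO..
..OOOO....OOOO..
..OOOO....OOOO..
..OOOO....OOOO..
..OOOO....OOOO..

Derivation:
Op 1 fold_up: fold axis h@4; visible region now rows[0,4) x cols[0,16) = 4x16
Op 2 fold_up: fold axis h@2; visible region now rows[0,2) x cols[0,16) = 2x16
Op 3 fold_right: fold axis v@8; visible region now rows[0,2) x cols[8,16) = 2x8
Op 4 fold_down: fold axis h@1; visible region now rows[1,2) x cols[8,16) = 1x8
Op 5 fold_left: fold axis v@12; visible region now rows[1,2) x cols[8,12) = 1x4
Op 6 cut(0, 2): punch at orig (1,10); cuts so far [(1, 10)]; region rows[1,2) x cols[8,12) = 1x4
Op 7 cut(0, 3): punch at orig (1,11); cuts so far [(1, 10), (1, 11)]; region rows[1,2) x cols[8,12) = 1x4
Unfold 1 (reflect across v@12): 4 holes -> [(1, 10), (1, 11), (1, 12), (1, 13)]
Unfold 2 (reflect across h@1): 8 holes -> [(0, 10), (0, 11), (0, 12), (0, 13), (1, 10), (1, 11), (1, 12), (1, 13)]
Unfold 3 (reflect across v@8): 16 holes -> [(0, 2), (0, 3), (0, 4), (0, 5), (0, 10), (0, 11), (0, 12), (0, 13), (1, 2), (1, 3), (1, 4), (1, 5), (1, 10), (1, 11), (1, 12), (1, 13)]
Unfold 4 (reflect across h@2): 32 holes -> [(0, 2), (0, 3), (0, 4), (0, 5), (0, 10), (0, 11), (0, 12), (0, 13), (1, 2), (1, 3), (1, 4), (1, 5), (1, 10), (1, 11), (1, 12), (1, 13), (2, 2), (2, 3), (2, 4), (2, 5), (2, 10), (2, 11), (2, 12), (2, 13), (3, 2), (3, 3), (3, 4), (3, 5), (3, 10), (3, 11), (3, 12), (3, 13)]
Unfold 5 (reflect across h@4): 64 holes -> [(0, 2), (0, 3), (0, 4), (0, 5), (0, 10), (0, 11), (0, 12), (0, 13), (1, 2), (1, 3), (1, 4), (1, 5), (1, 10), (1, 11), (1, 12), (1, 13), (2, 2), (2, 3), (2, 4), (2, 5), (2, 10), (2, 11), (2, 12), (2, 13), (3, 2), (3, 3), (3, 4), (3, 5), (3, 10), (3, 11), (3, 12), (3, 13), (4, 2), (4, 3), (4, 4), (4, 5), (4, 10), (4, 11), (4, 12), (4, 13), (5, 2), (5, 3), (5, 4), (5, 5), (5, 10), (5, 11), (5, 12), (5, 13), (6, 2), (6, 3), (6, 4), (6, 5), (6, 10), (6, 11), (6, 12), (6, 13), (7, 2), (7, 3), (7, 4), (7, 5), (7, 10), (7, 11), (7, 12), (7, 13)]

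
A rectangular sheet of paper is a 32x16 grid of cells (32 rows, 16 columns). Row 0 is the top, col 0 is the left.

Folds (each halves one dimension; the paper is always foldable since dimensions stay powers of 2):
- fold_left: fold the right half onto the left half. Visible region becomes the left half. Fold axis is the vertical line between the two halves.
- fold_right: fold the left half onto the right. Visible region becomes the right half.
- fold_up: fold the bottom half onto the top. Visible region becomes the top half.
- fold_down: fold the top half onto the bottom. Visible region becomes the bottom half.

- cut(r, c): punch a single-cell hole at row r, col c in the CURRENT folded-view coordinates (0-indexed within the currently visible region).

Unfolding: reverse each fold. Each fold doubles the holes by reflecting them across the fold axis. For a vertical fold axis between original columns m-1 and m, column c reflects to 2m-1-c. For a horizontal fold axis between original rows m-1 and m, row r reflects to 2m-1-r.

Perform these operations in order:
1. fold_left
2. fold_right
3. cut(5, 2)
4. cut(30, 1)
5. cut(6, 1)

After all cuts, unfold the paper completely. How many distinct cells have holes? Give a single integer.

Op 1 fold_left: fold axis v@8; visible region now rows[0,32) x cols[0,8) = 32x8
Op 2 fold_right: fold axis v@4; visible region now rows[0,32) x cols[4,8) = 32x4
Op 3 cut(5, 2): punch at orig (5,6); cuts so far [(5, 6)]; region rows[0,32) x cols[4,8) = 32x4
Op 4 cut(30, 1): punch at orig (30,5); cuts so far [(5, 6), (30, 5)]; region rows[0,32) x cols[4,8) = 32x4
Op 5 cut(6, 1): punch at orig (6,5); cuts so far [(5, 6), (6, 5), (30, 5)]; region rows[0,32) x cols[4,8) = 32x4
Unfold 1 (reflect across v@4): 6 holes -> [(5, 1), (5, 6), (6, 2), (6, 5), (30, 2), (30, 5)]
Unfold 2 (reflect across v@8): 12 holes -> [(5, 1), (5, 6), (5, 9), (5, 14), (6, 2), (6, 5), (6, 10), (6, 13), (30, 2), (30, 5), (30, 10), (30, 13)]

Answer: 12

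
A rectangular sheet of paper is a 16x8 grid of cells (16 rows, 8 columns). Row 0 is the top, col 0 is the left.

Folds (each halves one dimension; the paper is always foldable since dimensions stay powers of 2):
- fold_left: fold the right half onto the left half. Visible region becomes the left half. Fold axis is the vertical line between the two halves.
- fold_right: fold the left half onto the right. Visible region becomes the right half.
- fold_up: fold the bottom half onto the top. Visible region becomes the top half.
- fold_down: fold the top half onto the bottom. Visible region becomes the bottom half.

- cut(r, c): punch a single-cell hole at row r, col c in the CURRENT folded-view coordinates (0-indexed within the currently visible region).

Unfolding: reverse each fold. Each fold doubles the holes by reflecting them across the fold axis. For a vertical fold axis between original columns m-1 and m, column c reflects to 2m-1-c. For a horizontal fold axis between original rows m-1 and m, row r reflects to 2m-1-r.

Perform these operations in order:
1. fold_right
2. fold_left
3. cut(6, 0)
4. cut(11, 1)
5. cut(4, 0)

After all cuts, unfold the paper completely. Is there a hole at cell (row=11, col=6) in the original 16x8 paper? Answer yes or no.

Answer: yes

Derivation:
Op 1 fold_right: fold axis v@4; visible region now rows[0,16) x cols[4,8) = 16x4
Op 2 fold_left: fold axis v@6; visible region now rows[0,16) x cols[4,6) = 16x2
Op 3 cut(6, 0): punch at orig (6,4); cuts so far [(6, 4)]; region rows[0,16) x cols[4,6) = 16x2
Op 4 cut(11, 1): punch at orig (11,5); cuts so far [(6, 4), (11, 5)]; region rows[0,16) x cols[4,6) = 16x2
Op 5 cut(4, 0): punch at orig (4,4); cuts so far [(4, 4), (6, 4), (11, 5)]; region rows[0,16) x cols[4,6) = 16x2
Unfold 1 (reflect across v@6): 6 holes -> [(4, 4), (4, 7), (6, 4), (6, 7), (11, 5), (11, 6)]
Unfold 2 (reflect across v@4): 12 holes -> [(4, 0), (4, 3), (4, 4), (4, 7), (6, 0), (6, 3), (6, 4), (6, 7), (11, 1), (11, 2), (11, 5), (11, 6)]
Holes: [(4, 0), (4, 3), (4, 4), (4, 7), (6, 0), (6, 3), (6, 4), (6, 7), (11, 1), (11, 2), (11, 5), (11, 6)]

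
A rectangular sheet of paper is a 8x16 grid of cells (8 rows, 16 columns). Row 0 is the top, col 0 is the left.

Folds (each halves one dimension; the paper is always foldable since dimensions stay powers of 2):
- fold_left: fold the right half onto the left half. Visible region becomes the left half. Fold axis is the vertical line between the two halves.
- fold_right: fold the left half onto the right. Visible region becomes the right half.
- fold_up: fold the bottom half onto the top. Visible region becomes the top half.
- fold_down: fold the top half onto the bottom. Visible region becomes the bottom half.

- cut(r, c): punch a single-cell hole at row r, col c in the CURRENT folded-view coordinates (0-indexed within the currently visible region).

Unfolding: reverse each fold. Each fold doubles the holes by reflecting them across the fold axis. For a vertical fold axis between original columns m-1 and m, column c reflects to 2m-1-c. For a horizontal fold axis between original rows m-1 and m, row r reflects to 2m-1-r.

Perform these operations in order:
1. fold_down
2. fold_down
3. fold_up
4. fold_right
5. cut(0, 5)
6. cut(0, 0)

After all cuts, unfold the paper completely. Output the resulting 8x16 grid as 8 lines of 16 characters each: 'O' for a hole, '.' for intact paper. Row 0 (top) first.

Op 1 fold_down: fold axis h@4; visible region now rows[4,8) x cols[0,16) = 4x16
Op 2 fold_down: fold axis h@6; visible region now rows[6,8) x cols[0,16) = 2x16
Op 3 fold_up: fold axis h@7; visible region now rows[6,7) x cols[0,16) = 1x16
Op 4 fold_right: fold axis v@8; visible region now rows[6,7) x cols[8,16) = 1x8
Op 5 cut(0, 5): punch at orig (6,13); cuts so far [(6, 13)]; region rows[6,7) x cols[8,16) = 1x8
Op 6 cut(0, 0): punch at orig (6,8); cuts so far [(6, 8), (6, 13)]; region rows[6,7) x cols[8,16) = 1x8
Unfold 1 (reflect across v@8): 4 holes -> [(6, 2), (6, 7), (6, 8), (6, 13)]
Unfold 2 (reflect across h@7): 8 holes -> [(6, 2), (6, 7), (6, 8), (6, 13), (7, 2), (7, 7), (7, 8), (7, 13)]
Unfold 3 (reflect across h@6): 16 holes -> [(4, 2), (4, 7), (4, 8), (4, 13), (5, 2), (5, 7), (5, 8), (5, 13), (6, 2), (6, 7), (6, 8), (6, 13), (7, 2), (7, 7), (7, 8), (7, 13)]
Unfold 4 (reflect across h@4): 32 holes -> [(0, 2), (0, 7), (0, 8), (0, 13), (1, 2), (1, 7), (1, 8), (1, 13), (2, 2), (2, 7), (2, 8), (2, 13), (3, 2), (3, 7), (3, 8), (3, 13), (4, 2), (4, 7), (4, 8), (4, 13), (5, 2), (5, 7), (5, 8), (5, 13), (6, 2), (6, 7), (6, 8), (6, 13), (7, 2), (7, 7), (7, 8), (7, 13)]

Answer: ..O....OO....O..
..O....OO....O..
..O....OO....O..
..O....OO....O..
..O....OO....O..
..O....OO....O..
..O....OO....O..
..O....OO....O..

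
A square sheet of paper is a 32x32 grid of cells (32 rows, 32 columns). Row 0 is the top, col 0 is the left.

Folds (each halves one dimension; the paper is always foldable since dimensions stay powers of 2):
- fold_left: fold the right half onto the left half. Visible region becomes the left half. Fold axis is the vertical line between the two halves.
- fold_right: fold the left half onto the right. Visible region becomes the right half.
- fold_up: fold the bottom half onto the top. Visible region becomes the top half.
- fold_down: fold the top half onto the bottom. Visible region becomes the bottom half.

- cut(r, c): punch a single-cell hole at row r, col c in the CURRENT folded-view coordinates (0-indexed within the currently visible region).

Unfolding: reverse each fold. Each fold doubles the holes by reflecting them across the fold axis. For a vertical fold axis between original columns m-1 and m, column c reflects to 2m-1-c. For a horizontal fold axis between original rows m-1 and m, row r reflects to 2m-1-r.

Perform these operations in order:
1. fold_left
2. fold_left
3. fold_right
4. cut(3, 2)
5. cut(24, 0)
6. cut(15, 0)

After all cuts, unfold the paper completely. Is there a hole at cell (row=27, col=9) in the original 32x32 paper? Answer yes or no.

Op 1 fold_left: fold axis v@16; visible region now rows[0,32) x cols[0,16) = 32x16
Op 2 fold_left: fold axis v@8; visible region now rows[0,32) x cols[0,8) = 32x8
Op 3 fold_right: fold axis v@4; visible region now rows[0,32) x cols[4,8) = 32x4
Op 4 cut(3, 2): punch at orig (3,6); cuts so far [(3, 6)]; region rows[0,32) x cols[4,8) = 32x4
Op 5 cut(24, 0): punch at orig (24,4); cuts so far [(3, 6), (24, 4)]; region rows[0,32) x cols[4,8) = 32x4
Op 6 cut(15, 0): punch at orig (15,4); cuts so far [(3, 6), (15, 4), (24, 4)]; region rows[0,32) x cols[4,8) = 32x4
Unfold 1 (reflect across v@4): 6 holes -> [(3, 1), (3, 6), (15, 3), (15, 4), (24, 3), (24, 4)]
Unfold 2 (reflect across v@8): 12 holes -> [(3, 1), (3, 6), (3, 9), (3, 14), (15, 3), (15, 4), (15, 11), (15, 12), (24, 3), (24, 4), (24, 11), (24, 12)]
Unfold 3 (reflect across v@16): 24 holes -> [(3, 1), (3, 6), (3, 9), (3, 14), (3, 17), (3, 22), (3, 25), (3, 30), (15, 3), (15, 4), (15, 11), (15, 12), (15, 19), (15, 20), (15, 27), (15, 28), (24, 3), (24, 4), (24, 11), (24, 12), (24, 19), (24, 20), (24, 27), (24, 28)]
Holes: [(3, 1), (3, 6), (3, 9), (3, 14), (3, 17), (3, 22), (3, 25), (3, 30), (15, 3), (15, 4), (15, 11), (15, 12), (15, 19), (15, 20), (15, 27), (15, 28), (24, 3), (24, 4), (24, 11), (24, 12), (24, 19), (24, 20), (24, 27), (24, 28)]

Answer: no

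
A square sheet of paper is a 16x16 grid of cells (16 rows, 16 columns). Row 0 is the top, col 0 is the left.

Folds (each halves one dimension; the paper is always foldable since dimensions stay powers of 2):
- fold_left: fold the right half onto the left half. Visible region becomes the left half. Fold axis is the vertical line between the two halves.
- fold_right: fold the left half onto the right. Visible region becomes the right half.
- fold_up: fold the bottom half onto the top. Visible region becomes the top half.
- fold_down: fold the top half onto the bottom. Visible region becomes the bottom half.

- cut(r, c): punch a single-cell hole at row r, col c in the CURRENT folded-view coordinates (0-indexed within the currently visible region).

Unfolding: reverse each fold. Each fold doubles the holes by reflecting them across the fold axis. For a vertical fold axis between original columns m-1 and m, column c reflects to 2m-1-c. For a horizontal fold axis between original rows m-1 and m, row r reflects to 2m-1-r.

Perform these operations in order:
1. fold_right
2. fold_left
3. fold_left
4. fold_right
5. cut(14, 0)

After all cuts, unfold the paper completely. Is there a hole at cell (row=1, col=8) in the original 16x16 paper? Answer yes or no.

Op 1 fold_right: fold axis v@8; visible region now rows[0,16) x cols[8,16) = 16x8
Op 2 fold_left: fold axis v@12; visible region now rows[0,16) x cols[8,12) = 16x4
Op 3 fold_left: fold axis v@10; visible region now rows[0,16) x cols[8,10) = 16x2
Op 4 fold_right: fold axis v@9; visible region now rows[0,16) x cols[9,10) = 16x1
Op 5 cut(14, 0): punch at orig (14,9); cuts so far [(14, 9)]; region rows[0,16) x cols[9,10) = 16x1
Unfold 1 (reflect across v@9): 2 holes -> [(14, 8), (14, 9)]
Unfold 2 (reflect across v@10): 4 holes -> [(14, 8), (14, 9), (14, 10), (14, 11)]
Unfold 3 (reflect across v@12): 8 holes -> [(14, 8), (14, 9), (14, 10), (14, 11), (14, 12), (14, 13), (14, 14), (14, 15)]
Unfold 4 (reflect across v@8): 16 holes -> [(14, 0), (14, 1), (14, 2), (14, 3), (14, 4), (14, 5), (14, 6), (14, 7), (14, 8), (14, 9), (14, 10), (14, 11), (14, 12), (14, 13), (14, 14), (14, 15)]
Holes: [(14, 0), (14, 1), (14, 2), (14, 3), (14, 4), (14, 5), (14, 6), (14, 7), (14, 8), (14, 9), (14, 10), (14, 11), (14, 12), (14, 13), (14, 14), (14, 15)]

Answer: no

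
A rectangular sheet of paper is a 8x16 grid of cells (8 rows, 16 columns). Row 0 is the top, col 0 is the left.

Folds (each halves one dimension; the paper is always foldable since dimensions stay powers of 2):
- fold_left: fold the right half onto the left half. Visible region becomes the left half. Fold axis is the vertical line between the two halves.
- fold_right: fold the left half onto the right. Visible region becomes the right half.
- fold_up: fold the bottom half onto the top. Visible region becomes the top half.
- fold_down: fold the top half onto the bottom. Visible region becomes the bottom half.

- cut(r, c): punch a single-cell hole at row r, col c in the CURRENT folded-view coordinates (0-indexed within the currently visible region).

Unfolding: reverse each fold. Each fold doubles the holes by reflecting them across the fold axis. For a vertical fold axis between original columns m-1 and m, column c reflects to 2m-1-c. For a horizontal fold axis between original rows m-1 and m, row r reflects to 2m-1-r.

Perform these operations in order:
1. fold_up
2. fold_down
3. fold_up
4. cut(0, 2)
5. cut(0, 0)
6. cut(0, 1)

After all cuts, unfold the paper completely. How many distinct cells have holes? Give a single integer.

Answer: 24

Derivation:
Op 1 fold_up: fold axis h@4; visible region now rows[0,4) x cols[0,16) = 4x16
Op 2 fold_down: fold axis h@2; visible region now rows[2,4) x cols[0,16) = 2x16
Op 3 fold_up: fold axis h@3; visible region now rows[2,3) x cols[0,16) = 1x16
Op 4 cut(0, 2): punch at orig (2,2); cuts so far [(2, 2)]; region rows[2,3) x cols[0,16) = 1x16
Op 5 cut(0, 0): punch at orig (2,0); cuts so far [(2, 0), (2, 2)]; region rows[2,3) x cols[0,16) = 1x16
Op 6 cut(0, 1): punch at orig (2,1); cuts so far [(2, 0), (2, 1), (2, 2)]; region rows[2,3) x cols[0,16) = 1x16
Unfold 1 (reflect across h@3): 6 holes -> [(2, 0), (2, 1), (2, 2), (3, 0), (3, 1), (3, 2)]
Unfold 2 (reflect across h@2): 12 holes -> [(0, 0), (0, 1), (0, 2), (1, 0), (1, 1), (1, 2), (2, 0), (2, 1), (2, 2), (3, 0), (3, 1), (3, 2)]
Unfold 3 (reflect across h@4): 24 holes -> [(0, 0), (0, 1), (0, 2), (1, 0), (1, 1), (1, 2), (2, 0), (2, 1), (2, 2), (3, 0), (3, 1), (3, 2), (4, 0), (4, 1), (4, 2), (5, 0), (5, 1), (5, 2), (6, 0), (6, 1), (6, 2), (7, 0), (7, 1), (7, 2)]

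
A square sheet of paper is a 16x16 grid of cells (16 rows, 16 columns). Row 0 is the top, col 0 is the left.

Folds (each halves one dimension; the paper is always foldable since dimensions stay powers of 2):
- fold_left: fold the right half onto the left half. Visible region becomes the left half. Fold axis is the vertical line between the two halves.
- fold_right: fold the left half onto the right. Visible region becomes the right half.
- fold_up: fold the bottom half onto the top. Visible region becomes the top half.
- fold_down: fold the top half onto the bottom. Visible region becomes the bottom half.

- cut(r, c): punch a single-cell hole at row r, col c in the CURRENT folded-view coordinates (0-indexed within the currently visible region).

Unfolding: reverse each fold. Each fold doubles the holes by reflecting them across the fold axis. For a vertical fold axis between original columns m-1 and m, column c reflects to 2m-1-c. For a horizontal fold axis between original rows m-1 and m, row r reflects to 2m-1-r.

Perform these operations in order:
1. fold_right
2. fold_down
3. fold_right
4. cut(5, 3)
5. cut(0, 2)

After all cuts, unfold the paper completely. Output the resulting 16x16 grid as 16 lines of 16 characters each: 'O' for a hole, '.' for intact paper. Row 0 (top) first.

Op 1 fold_right: fold axis v@8; visible region now rows[0,16) x cols[8,16) = 16x8
Op 2 fold_down: fold axis h@8; visible region now rows[8,16) x cols[8,16) = 8x8
Op 3 fold_right: fold axis v@12; visible region now rows[8,16) x cols[12,16) = 8x4
Op 4 cut(5, 3): punch at orig (13,15); cuts so far [(13, 15)]; region rows[8,16) x cols[12,16) = 8x4
Op 5 cut(0, 2): punch at orig (8,14); cuts so far [(8, 14), (13, 15)]; region rows[8,16) x cols[12,16) = 8x4
Unfold 1 (reflect across v@12): 4 holes -> [(8, 9), (8, 14), (13, 8), (13, 15)]
Unfold 2 (reflect across h@8): 8 holes -> [(2, 8), (2, 15), (7, 9), (7, 14), (8, 9), (8, 14), (13, 8), (13, 15)]
Unfold 3 (reflect across v@8): 16 holes -> [(2, 0), (2, 7), (2, 8), (2, 15), (7, 1), (7, 6), (7, 9), (7, 14), (8, 1), (8, 6), (8, 9), (8, 14), (13, 0), (13, 7), (13, 8), (13, 15)]

Answer: ................
................
O......OO......O
................
................
................
................
.O....O..O....O.
.O....O..O....O.
................
................
................
................
O......OO......O
................
................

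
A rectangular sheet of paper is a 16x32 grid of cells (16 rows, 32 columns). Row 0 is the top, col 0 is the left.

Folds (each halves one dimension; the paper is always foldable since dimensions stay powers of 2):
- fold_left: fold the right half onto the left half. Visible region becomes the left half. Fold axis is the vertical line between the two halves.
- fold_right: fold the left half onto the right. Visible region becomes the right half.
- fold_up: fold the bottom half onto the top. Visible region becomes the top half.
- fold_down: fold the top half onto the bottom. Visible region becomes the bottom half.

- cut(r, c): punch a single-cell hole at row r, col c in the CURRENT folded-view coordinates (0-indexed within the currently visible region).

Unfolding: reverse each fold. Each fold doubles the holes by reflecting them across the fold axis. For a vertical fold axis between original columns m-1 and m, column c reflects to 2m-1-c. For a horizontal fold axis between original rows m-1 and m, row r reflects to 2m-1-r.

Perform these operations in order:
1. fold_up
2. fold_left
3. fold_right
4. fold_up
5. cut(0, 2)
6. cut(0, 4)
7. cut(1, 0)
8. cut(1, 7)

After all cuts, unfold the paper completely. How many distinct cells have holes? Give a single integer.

Op 1 fold_up: fold axis h@8; visible region now rows[0,8) x cols[0,32) = 8x32
Op 2 fold_left: fold axis v@16; visible region now rows[0,8) x cols[0,16) = 8x16
Op 3 fold_right: fold axis v@8; visible region now rows[0,8) x cols[8,16) = 8x8
Op 4 fold_up: fold axis h@4; visible region now rows[0,4) x cols[8,16) = 4x8
Op 5 cut(0, 2): punch at orig (0,10); cuts so far [(0, 10)]; region rows[0,4) x cols[8,16) = 4x8
Op 6 cut(0, 4): punch at orig (0,12); cuts so far [(0, 10), (0, 12)]; region rows[0,4) x cols[8,16) = 4x8
Op 7 cut(1, 0): punch at orig (1,8); cuts so far [(0, 10), (0, 12), (1, 8)]; region rows[0,4) x cols[8,16) = 4x8
Op 8 cut(1, 7): punch at orig (1,15); cuts so far [(0, 10), (0, 12), (1, 8), (1, 15)]; region rows[0,4) x cols[8,16) = 4x8
Unfold 1 (reflect across h@4): 8 holes -> [(0, 10), (0, 12), (1, 8), (1, 15), (6, 8), (6, 15), (7, 10), (7, 12)]
Unfold 2 (reflect across v@8): 16 holes -> [(0, 3), (0, 5), (0, 10), (0, 12), (1, 0), (1, 7), (1, 8), (1, 15), (6, 0), (6, 7), (6, 8), (6, 15), (7, 3), (7, 5), (7, 10), (7, 12)]
Unfold 3 (reflect across v@16): 32 holes -> [(0, 3), (0, 5), (0, 10), (0, 12), (0, 19), (0, 21), (0, 26), (0, 28), (1, 0), (1, 7), (1, 8), (1, 15), (1, 16), (1, 23), (1, 24), (1, 31), (6, 0), (6, 7), (6, 8), (6, 15), (6, 16), (6, 23), (6, 24), (6, 31), (7, 3), (7, 5), (7, 10), (7, 12), (7, 19), (7, 21), (7, 26), (7, 28)]
Unfold 4 (reflect across h@8): 64 holes -> [(0, 3), (0, 5), (0, 10), (0, 12), (0, 19), (0, 21), (0, 26), (0, 28), (1, 0), (1, 7), (1, 8), (1, 15), (1, 16), (1, 23), (1, 24), (1, 31), (6, 0), (6, 7), (6, 8), (6, 15), (6, 16), (6, 23), (6, 24), (6, 31), (7, 3), (7, 5), (7, 10), (7, 12), (7, 19), (7, 21), (7, 26), (7, 28), (8, 3), (8, 5), (8, 10), (8, 12), (8, 19), (8, 21), (8, 26), (8, 28), (9, 0), (9, 7), (9, 8), (9, 15), (9, 16), (9, 23), (9, 24), (9, 31), (14, 0), (14, 7), (14, 8), (14, 15), (14, 16), (14, 23), (14, 24), (14, 31), (15, 3), (15, 5), (15, 10), (15, 12), (15, 19), (15, 21), (15, 26), (15, 28)]

Answer: 64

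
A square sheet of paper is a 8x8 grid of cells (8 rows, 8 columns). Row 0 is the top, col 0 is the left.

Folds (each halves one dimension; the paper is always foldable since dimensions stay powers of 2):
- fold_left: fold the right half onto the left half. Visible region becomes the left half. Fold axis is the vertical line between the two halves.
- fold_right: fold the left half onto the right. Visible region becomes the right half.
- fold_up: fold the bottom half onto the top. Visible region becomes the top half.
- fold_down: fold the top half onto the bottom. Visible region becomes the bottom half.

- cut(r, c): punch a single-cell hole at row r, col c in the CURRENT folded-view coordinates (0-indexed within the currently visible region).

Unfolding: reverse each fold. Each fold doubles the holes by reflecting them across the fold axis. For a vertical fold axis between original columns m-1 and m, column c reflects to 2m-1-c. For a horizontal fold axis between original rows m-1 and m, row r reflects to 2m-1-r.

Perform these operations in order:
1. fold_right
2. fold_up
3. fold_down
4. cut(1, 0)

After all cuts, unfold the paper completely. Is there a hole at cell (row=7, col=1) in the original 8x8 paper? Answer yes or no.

Answer: no

Derivation:
Op 1 fold_right: fold axis v@4; visible region now rows[0,8) x cols[4,8) = 8x4
Op 2 fold_up: fold axis h@4; visible region now rows[0,4) x cols[4,8) = 4x4
Op 3 fold_down: fold axis h@2; visible region now rows[2,4) x cols[4,8) = 2x4
Op 4 cut(1, 0): punch at orig (3,4); cuts so far [(3, 4)]; region rows[2,4) x cols[4,8) = 2x4
Unfold 1 (reflect across h@2): 2 holes -> [(0, 4), (3, 4)]
Unfold 2 (reflect across h@4): 4 holes -> [(0, 4), (3, 4), (4, 4), (7, 4)]
Unfold 3 (reflect across v@4): 8 holes -> [(0, 3), (0, 4), (3, 3), (3, 4), (4, 3), (4, 4), (7, 3), (7, 4)]
Holes: [(0, 3), (0, 4), (3, 3), (3, 4), (4, 3), (4, 4), (7, 3), (7, 4)]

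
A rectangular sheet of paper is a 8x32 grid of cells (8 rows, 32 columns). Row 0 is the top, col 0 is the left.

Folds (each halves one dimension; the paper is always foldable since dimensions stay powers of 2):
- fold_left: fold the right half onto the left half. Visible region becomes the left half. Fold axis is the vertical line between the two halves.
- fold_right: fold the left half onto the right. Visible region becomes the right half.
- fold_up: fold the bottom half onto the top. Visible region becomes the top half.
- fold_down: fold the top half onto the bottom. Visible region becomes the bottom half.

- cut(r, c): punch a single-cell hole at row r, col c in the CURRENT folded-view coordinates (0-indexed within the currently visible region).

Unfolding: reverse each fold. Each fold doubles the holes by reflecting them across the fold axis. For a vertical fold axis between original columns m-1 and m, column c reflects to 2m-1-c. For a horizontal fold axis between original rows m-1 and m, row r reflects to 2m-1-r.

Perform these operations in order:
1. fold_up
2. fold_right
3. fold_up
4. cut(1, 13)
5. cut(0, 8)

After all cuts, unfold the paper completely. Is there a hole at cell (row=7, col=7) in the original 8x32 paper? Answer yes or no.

Op 1 fold_up: fold axis h@4; visible region now rows[0,4) x cols[0,32) = 4x32
Op 2 fold_right: fold axis v@16; visible region now rows[0,4) x cols[16,32) = 4x16
Op 3 fold_up: fold axis h@2; visible region now rows[0,2) x cols[16,32) = 2x16
Op 4 cut(1, 13): punch at orig (1,29); cuts so far [(1, 29)]; region rows[0,2) x cols[16,32) = 2x16
Op 5 cut(0, 8): punch at orig (0,24); cuts so far [(0, 24), (1, 29)]; region rows[0,2) x cols[16,32) = 2x16
Unfold 1 (reflect across h@2): 4 holes -> [(0, 24), (1, 29), (2, 29), (3, 24)]
Unfold 2 (reflect across v@16): 8 holes -> [(0, 7), (0, 24), (1, 2), (1, 29), (2, 2), (2, 29), (3, 7), (3, 24)]
Unfold 3 (reflect across h@4): 16 holes -> [(0, 7), (0, 24), (1, 2), (1, 29), (2, 2), (2, 29), (3, 7), (3, 24), (4, 7), (4, 24), (5, 2), (5, 29), (6, 2), (6, 29), (7, 7), (7, 24)]
Holes: [(0, 7), (0, 24), (1, 2), (1, 29), (2, 2), (2, 29), (3, 7), (3, 24), (4, 7), (4, 24), (5, 2), (5, 29), (6, 2), (6, 29), (7, 7), (7, 24)]

Answer: yes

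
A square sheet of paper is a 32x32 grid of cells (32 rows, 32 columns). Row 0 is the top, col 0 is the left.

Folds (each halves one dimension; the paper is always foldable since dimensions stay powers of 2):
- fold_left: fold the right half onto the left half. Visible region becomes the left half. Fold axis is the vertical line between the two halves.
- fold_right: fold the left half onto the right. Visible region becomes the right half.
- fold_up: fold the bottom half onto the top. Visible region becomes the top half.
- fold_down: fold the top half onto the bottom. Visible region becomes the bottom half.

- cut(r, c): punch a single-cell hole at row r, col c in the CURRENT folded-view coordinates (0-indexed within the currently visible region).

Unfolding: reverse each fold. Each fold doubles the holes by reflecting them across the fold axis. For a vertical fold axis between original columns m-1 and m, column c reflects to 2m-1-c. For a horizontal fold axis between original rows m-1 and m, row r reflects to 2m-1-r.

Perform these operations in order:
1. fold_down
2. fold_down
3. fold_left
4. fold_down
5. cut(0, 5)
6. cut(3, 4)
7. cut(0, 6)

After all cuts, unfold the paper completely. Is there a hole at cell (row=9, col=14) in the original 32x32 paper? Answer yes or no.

Op 1 fold_down: fold axis h@16; visible region now rows[16,32) x cols[0,32) = 16x32
Op 2 fold_down: fold axis h@24; visible region now rows[24,32) x cols[0,32) = 8x32
Op 3 fold_left: fold axis v@16; visible region now rows[24,32) x cols[0,16) = 8x16
Op 4 fold_down: fold axis h@28; visible region now rows[28,32) x cols[0,16) = 4x16
Op 5 cut(0, 5): punch at orig (28,5); cuts so far [(28, 5)]; region rows[28,32) x cols[0,16) = 4x16
Op 6 cut(3, 4): punch at orig (31,4); cuts so far [(28, 5), (31, 4)]; region rows[28,32) x cols[0,16) = 4x16
Op 7 cut(0, 6): punch at orig (28,6); cuts so far [(28, 5), (28, 6), (31, 4)]; region rows[28,32) x cols[0,16) = 4x16
Unfold 1 (reflect across h@28): 6 holes -> [(24, 4), (27, 5), (27, 6), (28, 5), (28, 6), (31, 4)]
Unfold 2 (reflect across v@16): 12 holes -> [(24, 4), (24, 27), (27, 5), (27, 6), (27, 25), (27, 26), (28, 5), (28, 6), (28, 25), (28, 26), (31, 4), (31, 27)]
Unfold 3 (reflect across h@24): 24 holes -> [(16, 4), (16, 27), (19, 5), (19, 6), (19, 25), (19, 26), (20, 5), (20, 6), (20, 25), (20, 26), (23, 4), (23, 27), (24, 4), (24, 27), (27, 5), (27, 6), (27, 25), (27, 26), (28, 5), (28, 6), (28, 25), (28, 26), (31, 4), (31, 27)]
Unfold 4 (reflect across h@16): 48 holes -> [(0, 4), (0, 27), (3, 5), (3, 6), (3, 25), (3, 26), (4, 5), (4, 6), (4, 25), (4, 26), (7, 4), (7, 27), (8, 4), (8, 27), (11, 5), (11, 6), (11, 25), (11, 26), (12, 5), (12, 6), (12, 25), (12, 26), (15, 4), (15, 27), (16, 4), (16, 27), (19, 5), (19, 6), (19, 25), (19, 26), (20, 5), (20, 6), (20, 25), (20, 26), (23, 4), (23, 27), (24, 4), (24, 27), (27, 5), (27, 6), (27, 25), (27, 26), (28, 5), (28, 6), (28, 25), (28, 26), (31, 4), (31, 27)]
Holes: [(0, 4), (0, 27), (3, 5), (3, 6), (3, 25), (3, 26), (4, 5), (4, 6), (4, 25), (4, 26), (7, 4), (7, 27), (8, 4), (8, 27), (11, 5), (11, 6), (11, 25), (11, 26), (12, 5), (12, 6), (12, 25), (12, 26), (15, 4), (15, 27), (16, 4), (16, 27), (19, 5), (19, 6), (19, 25), (19, 26), (20, 5), (20, 6), (20, 25), (20, 26), (23, 4), (23, 27), (24, 4), (24, 27), (27, 5), (27, 6), (27, 25), (27, 26), (28, 5), (28, 6), (28, 25), (28, 26), (31, 4), (31, 27)]

Answer: no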